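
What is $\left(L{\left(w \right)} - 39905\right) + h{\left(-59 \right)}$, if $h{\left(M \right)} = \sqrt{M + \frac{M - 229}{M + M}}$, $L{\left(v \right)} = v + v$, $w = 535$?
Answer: $-38835 + \frac{i \sqrt{196883}}{59} \approx -38835.0 + 7.5206 i$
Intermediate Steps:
$L{\left(v \right)} = 2 v$
$h{\left(M \right)} = \sqrt{M + \frac{-229 + M}{2 M}}$
$\left(L{\left(w \right)} - 39905\right) + h{\left(-59 \right)} = \left(2 \cdot 535 - 39905\right) + \frac{\sqrt{2 - \frac{458}{-59} + 4 \left(-59\right)}}{2} = \left(1070 - 39905\right) + \frac{\sqrt{2 - - \frac{458}{59} - 236}}{2} = -38835 + \frac{\sqrt{2 + \frac{458}{59} - 236}}{2} = -38835 + \frac{\sqrt{- \frac{13348}{59}}}{2} = -38835 + \frac{\frac{2}{59} i \sqrt{196883}}{2} = -38835 + \frac{i \sqrt{196883}}{59}$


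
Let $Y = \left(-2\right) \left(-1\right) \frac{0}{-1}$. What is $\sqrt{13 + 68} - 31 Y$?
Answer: $9$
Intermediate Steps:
$Y = 0$ ($Y = 2 \cdot 0 \left(-1\right) = 2 \cdot 0 = 0$)
$\sqrt{13 + 68} - 31 Y = \sqrt{13 + 68} - 0 = \sqrt{81} + 0 = 9 + 0 = 9$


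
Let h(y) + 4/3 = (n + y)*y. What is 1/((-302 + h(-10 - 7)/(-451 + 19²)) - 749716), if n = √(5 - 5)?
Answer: -270/202505723 ≈ -1.3333e-6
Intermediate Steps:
n = 0 (n = √0 = 0)
h(y) = -4/3 + y² (h(y) = -4/3 + (0 + y)*y = -4/3 + y*y = -4/3 + y²)
1/((-302 + h(-10 - 7)/(-451 + 19²)) - 749716) = 1/((-302 + (-4/3 + (-10 - 7)²)/(-451 + 19²)) - 749716) = 1/((-302 + (-4/3 + (-17)²)/(-451 + 361)) - 749716) = 1/((-302 + (-4/3 + 289)/(-90)) - 749716) = 1/((-302 + (863/3)*(-1/90)) - 749716) = 1/((-302 - 863/270) - 749716) = 1/(-82403/270 - 749716) = 1/(-202505723/270) = -270/202505723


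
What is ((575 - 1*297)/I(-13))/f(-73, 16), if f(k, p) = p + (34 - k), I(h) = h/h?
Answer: 278/123 ≈ 2.2602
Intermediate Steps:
I(h) = 1
f(k, p) = 34 + p - k
((575 - 1*297)/I(-13))/f(-73, 16) = ((575 - 1*297)/1)/(34 + 16 - 1*(-73)) = ((575 - 297)*1)/(34 + 16 + 73) = (278*1)/123 = 278*(1/123) = 278/123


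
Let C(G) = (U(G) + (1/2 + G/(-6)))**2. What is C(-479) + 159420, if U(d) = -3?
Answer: 1488604/9 ≈ 1.6540e+5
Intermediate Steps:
C(G) = (-5/2 - G/6)**2 (C(G) = (-3 + (1/2 + G/(-6)))**2 = (-3 + (1*(1/2) + G*(-1/6)))**2 = (-3 + (1/2 - G/6))**2 = (-5/2 - G/6)**2)
C(-479) + 159420 = (15 - 479)**2/36 + 159420 = (1/36)*(-464)**2 + 159420 = (1/36)*215296 + 159420 = 53824/9 + 159420 = 1488604/9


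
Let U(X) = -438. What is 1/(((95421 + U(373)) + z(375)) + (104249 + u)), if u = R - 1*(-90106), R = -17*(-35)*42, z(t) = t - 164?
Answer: 1/314539 ≈ 3.1793e-6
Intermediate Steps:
z(t) = -164 + t
R = 24990 (R = 595*42 = 24990)
u = 115096 (u = 24990 - 1*(-90106) = 24990 + 90106 = 115096)
1/(((95421 + U(373)) + z(375)) + (104249 + u)) = 1/(((95421 - 438) + (-164 + 375)) + (104249 + 115096)) = 1/((94983 + 211) + 219345) = 1/(95194 + 219345) = 1/314539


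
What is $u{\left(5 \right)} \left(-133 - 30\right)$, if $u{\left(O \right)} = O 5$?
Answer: $-4075$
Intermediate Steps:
$u{\left(O \right)} = 5 O$
$u{\left(5 \right)} \left(-133 - 30\right) = 5 \cdot 5 \left(-133 - 30\right) = 25 \left(-163\right) = -4075$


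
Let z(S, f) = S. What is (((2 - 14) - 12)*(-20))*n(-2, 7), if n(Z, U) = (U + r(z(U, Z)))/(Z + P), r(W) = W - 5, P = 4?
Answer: 2160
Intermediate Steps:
r(W) = -5 + W
n(Z, U) = (-5 + 2*U)/(4 + Z) (n(Z, U) = (U + (-5 + U))/(Z + 4) = (-5 + 2*U)/(4 + Z))
(((2 - 14) - 12)*(-20))*n(-2, 7) = (((2 - 14) - 12)*(-20))*((-5 + 2*7)/(4 - 2)) = ((-12 - 12)*(-20))*((-5 + 14)/2) = (-24*(-20))*((½)*9) = 480*(9/2) = 2160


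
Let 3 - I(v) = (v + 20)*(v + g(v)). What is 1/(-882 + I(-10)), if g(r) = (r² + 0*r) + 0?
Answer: -1/1779 ≈ -0.00056211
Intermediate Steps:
g(r) = r² (g(r) = (r² + 0) + 0 = r² + 0 = r²)
I(v) = 3 - (20 + v)*(v + v²) (I(v) = 3 - (v + 20)*(v + v²) = 3 - (20 + v)*(v + v²))
1/(-882 + I(-10)) = 1/(-882 + (3 - 1*(-10)³ - 21*(-10)² - 20*(-10))) = 1/(-882 + (3 - 1*(-1000) - 21*100 + 200)) = 1/(-882 + (3 + 1000 - 2100 + 200)) = 1/(-882 - 897) = 1/(-1779) = -1/1779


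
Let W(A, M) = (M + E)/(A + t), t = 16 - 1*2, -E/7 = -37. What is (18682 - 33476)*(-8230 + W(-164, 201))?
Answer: 1826999824/15 ≈ 1.2180e+8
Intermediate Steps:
E = 259 (E = -7*(-37) = 259)
t = 14 (t = 16 - 2 = 14)
W(A, M) = (259 + M)/(14 + A) (W(A, M) = (M + 259)/(A + 14) = (259 + M)/(14 + A))
(18682 - 33476)*(-8230 + W(-164, 201)) = (18682 - 33476)*(-8230 + (259 + 201)/(14 - 164)) = -14794*(-8230 + 460/(-150)) = -14794*(-8230 - 1/150*460) = -14794*(-8230 - 46/15) = -14794*(-123496/15) = 1826999824/15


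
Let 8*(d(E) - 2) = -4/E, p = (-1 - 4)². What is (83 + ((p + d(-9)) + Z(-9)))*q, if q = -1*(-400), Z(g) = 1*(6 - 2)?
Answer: 410600/9 ≈ 45622.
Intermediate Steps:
p = 25 (p = (-5)² = 25)
d(E) = 2 - 1/(2*E) (d(E) = 2 + (-4/E)/8 = 2 - 1/(2*E))
Z(g) = 4 (Z(g) = 1*4 = 4)
q = 400
(83 + ((p + d(-9)) + Z(-9)))*q = (83 + ((25 + (2 - ½/(-9))) + 4))*400 = (83 + ((25 + (2 - ½*(-⅑))) + 4))*400 = (83 + ((25 + (2 + 1/18)) + 4))*400 = (83 + ((25 + 37/18) + 4))*400 = (83 + (487/18 + 4))*400 = (83 + 559/18)*400 = (2053/18)*400 = 410600/9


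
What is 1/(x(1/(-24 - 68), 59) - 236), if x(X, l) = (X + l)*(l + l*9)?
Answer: 46/1590109 ≈ 2.8929e-5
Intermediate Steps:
x(X, l) = 10*l*(X + l) (x(X, l) = (X + l)*(l + 9*l) = (X + l)*(10*l) = 10*l*(X + l))
1/(x(1/(-24 - 68), 59) - 236) = 1/(10*59*(1/(-24 - 68) + 59) - 236) = 1/(10*59*(1/(-92) + 59) - 236) = 1/(10*59*(-1/92 + 59) - 236) = 1/(10*59*(5427/92) - 236) = 1/(1600965/46 - 236) = 1/(1590109/46) = 46/1590109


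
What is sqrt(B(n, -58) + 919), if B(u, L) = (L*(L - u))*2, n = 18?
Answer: sqrt(9735) ≈ 98.666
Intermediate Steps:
B(u, L) = 2*L*(L - u)
sqrt(B(n, -58) + 919) = sqrt(2*(-58)*(-58 - 1*18) + 919) = sqrt(2*(-58)*(-58 - 18) + 919) = sqrt(2*(-58)*(-76) + 919) = sqrt(8816 + 919) = sqrt(9735)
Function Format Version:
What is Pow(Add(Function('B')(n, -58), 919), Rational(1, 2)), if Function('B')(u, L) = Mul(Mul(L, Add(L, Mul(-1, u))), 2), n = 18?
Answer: Pow(9735, Rational(1, 2)) ≈ 98.666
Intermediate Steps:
Function('B')(u, L) = Mul(2, L, Add(L, Mul(-1, u)))
Pow(Add(Function('B')(n, -58), 919), Rational(1, 2)) = Pow(Add(Mul(2, -58, Add(-58, Mul(-1, 18))), 919), Rational(1, 2)) = Pow(Add(Mul(2, -58, Add(-58, -18)), 919), Rational(1, 2)) = Pow(Add(Mul(2, -58, -76), 919), Rational(1, 2)) = Pow(Add(8816, 919), Rational(1, 2)) = Pow(9735, Rational(1, 2))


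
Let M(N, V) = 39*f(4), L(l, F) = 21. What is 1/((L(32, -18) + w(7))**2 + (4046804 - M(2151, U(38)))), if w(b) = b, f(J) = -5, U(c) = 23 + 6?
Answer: 1/4047783 ≈ 2.4705e-7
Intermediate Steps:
U(c) = 29
M(N, V) = -195 (M(N, V) = 39*(-5) = -195)
1/((L(32, -18) + w(7))**2 + (4046804 - M(2151, U(38)))) = 1/((21 + 7)**2 + (4046804 - 1*(-195))) = 1/(28**2 + (4046804 + 195)) = 1/(784 + 4046999) = 1/4047783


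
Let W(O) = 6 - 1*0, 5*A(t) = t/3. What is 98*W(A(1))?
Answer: 588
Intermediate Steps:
A(t) = t/15 (A(t) = (t/3)/5 = t/15)
W(O) = 6 (W(O) = 6 + 0 = 6)
98*W(A(1)) = 98*6 = 588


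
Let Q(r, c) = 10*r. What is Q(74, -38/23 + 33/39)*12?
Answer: 8880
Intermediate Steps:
Q(74, -38/23 + 33/39)*12 = (10*74)*12 = 740*12 = 8880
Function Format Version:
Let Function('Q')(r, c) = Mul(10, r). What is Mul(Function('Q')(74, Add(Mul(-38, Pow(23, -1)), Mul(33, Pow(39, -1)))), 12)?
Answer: 8880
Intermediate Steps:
Mul(Function('Q')(74, Add(Mul(-38, Pow(23, -1)), Mul(33, Pow(39, -1)))), 12) = Mul(Mul(10, 74), 12) = Mul(740, 12) = 8880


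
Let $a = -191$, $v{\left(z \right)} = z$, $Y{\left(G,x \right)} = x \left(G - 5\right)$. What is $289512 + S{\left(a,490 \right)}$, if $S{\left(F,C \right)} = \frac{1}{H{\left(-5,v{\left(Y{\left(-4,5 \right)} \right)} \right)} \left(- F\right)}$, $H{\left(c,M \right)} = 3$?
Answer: $\frac{165890377}{573} \approx 2.8951 \cdot 10^{5}$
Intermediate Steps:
$Y{\left(G,x \right)} = x \left(-5 + G\right)$
$S{\left(F,C \right)} = - \frac{1}{3 F}$ ($S{\left(F,C \right)} = \frac{1}{3 \left(- F\right)} = \frac{1}{\left(-3\right) F} = - \frac{1}{3 F}$)
$289512 + S{\left(a,490 \right)} = 289512 - \frac{1}{3 \left(-191\right)} = 289512 - - \frac{1}{573} = 289512 + \frac{1}{573} = \frac{165890377}{573}$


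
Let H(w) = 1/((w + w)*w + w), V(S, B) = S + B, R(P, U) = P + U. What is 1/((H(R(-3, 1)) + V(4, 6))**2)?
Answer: 36/3721 ≈ 0.0096748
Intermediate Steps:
V(S, B) = B + S
H(w) = 1/(w + 2*w**2) (H(w) = 1/((2*w)*w + w) = 1/(2*w**2 + w) = 1/(w + 2*w**2))
1/((H(R(-3, 1)) + V(4, 6))**2) = 1/((1/((-3 + 1)*(1 + 2*(-3 + 1))) + (6 + 4))**2) = 1/((1/((-2)*(1 + 2*(-2))) + 10)**2) = 1/((-1/(2*(1 - 4)) + 10)**2) = 1/((-1/2/(-3) + 10)**2) = 1/((-1/2*(-1/3) + 10)**2) = 1/((1/6 + 10)**2) = 1/((61/6)**2) = 1/(3721/36) = 36/3721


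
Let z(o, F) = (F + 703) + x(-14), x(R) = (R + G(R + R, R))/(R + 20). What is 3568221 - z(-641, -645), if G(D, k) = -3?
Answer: 21408995/6 ≈ 3.5682e+6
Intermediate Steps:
x(R) = (-3 + R)/(20 + R) (x(R) = (R - 3)/(R + 20) = (-3 + R)/(20 + R))
z(o, F) = 4201/6 + F (z(o, F) = (F + 703) + (-3 - 14)/(20 - 14) = (703 + F) - 17/6 = 4201/6 + F)
3568221 - z(-641, -645) = 3568221 - (4201/6 - 645) = 3568221 - 1*331/6 = 3568221 - 331/6 = 21408995/6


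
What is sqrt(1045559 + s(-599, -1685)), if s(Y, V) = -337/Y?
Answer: sqrt(375147816622)/599 ≈ 1022.5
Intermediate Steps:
sqrt(1045559 + s(-599, -1685)) = sqrt(1045559 - 337/(-599)) = sqrt(1045559 - 337*(-1/599)) = sqrt(1045559 + 337/599) = sqrt(626290178/599) = sqrt(375147816622)/599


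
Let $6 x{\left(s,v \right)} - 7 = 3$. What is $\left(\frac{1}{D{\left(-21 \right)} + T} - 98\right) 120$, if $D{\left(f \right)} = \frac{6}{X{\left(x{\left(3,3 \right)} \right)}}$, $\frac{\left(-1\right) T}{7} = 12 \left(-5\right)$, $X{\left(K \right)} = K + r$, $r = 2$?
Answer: $- \frac{9090260}{773} \approx -11760.0$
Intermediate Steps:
$x{\left(s,v \right)} = \frac{5}{3}$ ($x{\left(s,v \right)} = \frac{7}{6} + \frac{1}{6} \cdot 3 = \frac{7}{6} + \frac{1}{2} = \frac{5}{3}$)
$X{\left(K \right)} = 2 + K$ ($X{\left(K \right)} = K + 2 = 2 + K$)
$T = 420$ ($T = - 7 \cdot 12 \left(-5\right) = \left(-7\right) \left(-60\right) = 420$)
$D{\left(f \right)} = \frac{18}{11}$ ($D{\left(f \right)} = \frac{6}{2 + \frac{5}{3}} = \frac{6}{\frac{11}{3}} = 6 \cdot \frac{3}{11} = \frac{18}{11}$)
$\left(\frac{1}{D{\left(-21 \right)} + T} - 98\right) 120 = \left(\frac{1}{\frac{18}{11} + 420} - 98\right) 120 = \left(\frac{1}{\frac{4638}{11}} - 98\right) 120 = \left(\frac{11}{4638} - 98\right) 120 = \left(- \frac{454513}{4638}\right) 120 = - \frac{9090260}{773}$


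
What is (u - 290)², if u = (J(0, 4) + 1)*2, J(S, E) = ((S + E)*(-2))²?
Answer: 25600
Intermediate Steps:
J(S, E) = (-2*E - 2*S)² (J(S, E) = ((E + S)*(-2))² = (-2*E - 2*S)²)
u = 130 (u = (4*(4 + 0)² + 1)*2 = (4*4² + 1)*2 = (4*16 + 1)*2 = (64 + 1)*2 = 65*2 = 130)
(u - 290)² = (130 - 290)² = (-160)² = 25600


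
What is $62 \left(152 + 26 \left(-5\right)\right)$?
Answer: $1364$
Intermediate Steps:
$62 \left(152 + 26 \left(-5\right)\right) = 62 \left(152 - 130\right) = 62 \cdot 22 = 1364$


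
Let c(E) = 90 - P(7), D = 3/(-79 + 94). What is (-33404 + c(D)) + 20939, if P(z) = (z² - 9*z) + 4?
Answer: -12365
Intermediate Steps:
P(z) = 4 + z² - 9*z
D = ⅕ (D = 3/15 = 3*(1/15) = ⅕ ≈ 0.20000)
c(E) = 100 (c(E) = 90 - (4 + 7² - 9*7) = 90 - (4 + 49 - 63) = 90 - 1*(-10) = 90 + 10 = 100)
(-33404 + c(D)) + 20939 = (-33404 + 100) + 20939 = -33304 + 20939 = -12365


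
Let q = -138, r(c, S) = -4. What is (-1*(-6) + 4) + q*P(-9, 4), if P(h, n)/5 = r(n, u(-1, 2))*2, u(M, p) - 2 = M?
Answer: 5530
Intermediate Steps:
u(M, p) = 2 + M
P(h, n) = -40 (P(h, n) = 5*(-4*2) = 5*(-8) = -40)
(-1*(-6) + 4) + q*P(-9, 4) = (-1*(-6) + 4) - 138*(-40) = (6 + 4) + 5520 = 10 + 5520 = 5530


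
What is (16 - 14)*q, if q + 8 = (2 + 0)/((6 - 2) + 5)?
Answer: -140/9 ≈ -15.556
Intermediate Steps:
q = -70/9 (q = -8 + (2 + 0)/((6 - 2) + 5) = -8 + 2/(4 + 5) = -8 + 2/9 = -70/9 ≈ -7.7778)
(16 - 14)*q = (16 - 14)*(-70/9) = 2*(-70/9) = -140/9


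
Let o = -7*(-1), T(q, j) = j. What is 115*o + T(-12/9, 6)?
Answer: 811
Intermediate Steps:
o = 7
115*o + T(-12/9, 6) = 115*7 + 6 = 805 + 6 = 811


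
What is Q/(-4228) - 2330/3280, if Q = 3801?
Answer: -79709/49528 ≈ -1.6094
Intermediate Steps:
Q/(-4228) - 2330/3280 = 3801/(-4228) - 2330/3280 = 3801*(-1/4228) - 2330*1/3280 = -543/604 - 233/328 = -79709/49528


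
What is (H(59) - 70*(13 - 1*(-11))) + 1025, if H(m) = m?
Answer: -596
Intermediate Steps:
(H(59) - 70*(13 - 1*(-11))) + 1025 = (59 - 70*(13 - 1*(-11))) + 1025 = (59 - 70*(13 + 11)) + 1025 = (59 - 70*24) + 1025 = (59 - 1680) + 1025 = -1621 + 1025 = -596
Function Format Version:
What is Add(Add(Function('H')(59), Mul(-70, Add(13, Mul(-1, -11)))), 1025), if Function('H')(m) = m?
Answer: -596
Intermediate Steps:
Add(Add(Function('H')(59), Mul(-70, Add(13, Mul(-1, -11)))), 1025) = Add(Add(59, Mul(-70, Add(13, Mul(-1, -11)))), 1025) = Add(Add(59, Mul(-70, Add(13, 11))), 1025) = Add(Add(59, Mul(-70, 24)), 1025) = Add(Add(59, -1680), 1025) = Add(-1621, 1025) = -596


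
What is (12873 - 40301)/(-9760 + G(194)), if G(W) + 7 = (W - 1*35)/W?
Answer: 5321032/1894639 ≈ 2.8085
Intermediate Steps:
G(W) = -7 + (-35 + W)/W (G(W) = -7 + (W - 1*35)/W = -7 + (W - 35)/W = -7 + (-35 + W)/W)
(12873 - 40301)/(-9760 + G(194)) = (12873 - 40301)/(-9760 + (-6 - 35/194)) = -27428/(-9760 + (-6 - 35*1/194)) = -27428/(-9760 + (-6 - 35/194)) = -27428/(-9760 - 1199/194) = -27428/(-1894639/194) = -27428*(-194/1894639) = 5321032/1894639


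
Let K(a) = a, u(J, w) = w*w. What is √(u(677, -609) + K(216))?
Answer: 3*√41233 ≈ 609.18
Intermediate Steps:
u(J, w) = w²
√(u(677, -609) + K(216)) = √((-609)² + 216) = √(370881 + 216) = √371097 = 3*√41233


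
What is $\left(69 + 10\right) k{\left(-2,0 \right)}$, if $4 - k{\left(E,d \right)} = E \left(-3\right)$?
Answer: $-158$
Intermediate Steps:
$k{\left(E,d \right)} = 4 + 3 E$ ($k{\left(E,d \right)} = 4 - E \left(-3\right) = 4 - - 3 E = 4 + 3 E$)
$\left(69 + 10\right) k{\left(-2,0 \right)} = \left(69 + 10\right) \left(4 + 3 \left(-2\right)\right) = 79 \left(4 - 6\right) = 79 \left(-2\right) = -158$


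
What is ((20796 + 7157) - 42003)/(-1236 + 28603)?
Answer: -14050/27367 ≈ -0.51339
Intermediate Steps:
((20796 + 7157) - 42003)/(-1236 + 28603) = (27953 - 42003)/27367 = -14050*1/27367 = -14050/27367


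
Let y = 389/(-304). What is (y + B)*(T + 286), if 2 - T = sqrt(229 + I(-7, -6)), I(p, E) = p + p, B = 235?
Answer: 1278918/19 - 71051*sqrt(215)/304 ≈ 63884.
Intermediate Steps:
y = -389/304 (y = 389*(-1/304) = -389/304 ≈ -1.2796)
I(p, E) = 2*p
T = 2 - sqrt(215) (T = 2 - sqrt(229 + 2*(-7)) = 2 - sqrt(229 - 14) = 2 - sqrt(215) ≈ -12.663)
(y + B)*(T + 286) = (-389/304 + 235)*((2 - sqrt(215)) + 286) = 71051*(288 - sqrt(215))/304 = 1278918/19 - 71051*sqrt(215)/304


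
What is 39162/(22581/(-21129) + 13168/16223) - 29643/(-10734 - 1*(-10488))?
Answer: -8942111965259/58736594 ≈ -1.5224e+5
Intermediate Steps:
39162/(22581/(-21129) + 13168/16223) - 29643/(-10734 - 1*(-10488)) = 39162/(22581*(-1/21129) + 13168*(1/16223)) - 29643/(-10734 + 10488) = 39162/(-7527/7043 + 13168/16223) - 29643/(-246) = 39162/(-29368297/114258589) - 29643*(-1/246) = 39162*(-114258589/29368297) + 241/2 = -4474594862418/29368297 + 241/2 = -8942111965259/58736594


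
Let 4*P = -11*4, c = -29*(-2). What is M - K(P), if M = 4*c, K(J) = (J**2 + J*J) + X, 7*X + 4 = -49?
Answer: -17/7 ≈ -2.4286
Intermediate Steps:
X = -53/7 (X = -4/7 + (1/7)*(-49) = -4/7 - 7 = -53/7 ≈ -7.5714)
c = 58
P = -11 (P = (-11*4)/4 = (1/4)*(-44) = -11)
K(J) = -53/7 + 2*J**2 (K(J) = (J**2 + J*J) - 53/7 = (J**2 + J**2) - 53/7 = 2*J**2 - 53/7 = -53/7 + 2*J**2)
M = 232 (M = 4*58 = 232)
M - K(P) = 232 - (-53/7 + 2*(-11)**2) = 232 - (-53/7 + 2*121) = 232 - (-53/7 + 242) = 232 - 1*1641/7 = 232 - 1641/7 = -17/7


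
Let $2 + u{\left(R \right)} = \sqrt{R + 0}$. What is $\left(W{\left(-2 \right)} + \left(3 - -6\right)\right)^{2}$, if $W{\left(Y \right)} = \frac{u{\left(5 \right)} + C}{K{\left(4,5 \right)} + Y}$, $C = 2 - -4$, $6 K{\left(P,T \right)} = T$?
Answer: $\frac{243}{7} - \frac{468 \sqrt{5}}{49} \approx 13.358$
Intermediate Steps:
$K{\left(P,T \right)} = \frac{T}{6}$
$C = 6$ ($C = 2 + 4 = 6$)
$u{\left(R \right)} = -2 + \sqrt{R}$ ($u{\left(R \right)} = -2 + \sqrt{R + 0} = -2 + \sqrt{R}$)
$W{\left(Y \right)} = \frac{4 + \sqrt{5}}{\frac{5}{6} + Y}$ ($W{\left(Y \right)} = \frac{\left(-2 + \sqrt{5}\right) + 6}{\frac{1}{6} \cdot 5 + Y} = \frac{4 + \sqrt{5}}{\frac{5}{6} + Y}$)
$\left(W{\left(-2 \right)} + \left(3 - -6\right)\right)^{2} = \left(\frac{6 \left(4 + \sqrt{5}\right)}{5 + 6 \left(-2\right)} + \left(3 - -6\right)\right)^{2} = \left(\frac{6 \left(4 + \sqrt{5}\right)}{5 - 12} + \left(3 + 6\right)\right)^{2} = \left(\frac{6 \left(4 + \sqrt{5}\right)}{-7} + 9\right)^{2} = \left(6 \left(- \frac{1}{7}\right) \left(4 + \sqrt{5}\right) + 9\right)^{2} = \left(\left(- \frac{24}{7} - \frac{6 \sqrt{5}}{7}\right) + 9\right)^{2} = \left(\frac{39}{7} - \frac{6 \sqrt{5}}{7}\right)^{2}$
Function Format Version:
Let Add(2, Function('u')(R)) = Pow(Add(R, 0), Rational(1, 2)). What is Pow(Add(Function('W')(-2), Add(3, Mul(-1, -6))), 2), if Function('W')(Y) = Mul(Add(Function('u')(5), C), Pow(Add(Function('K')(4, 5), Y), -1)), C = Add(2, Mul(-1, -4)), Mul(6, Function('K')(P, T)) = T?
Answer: Add(Rational(243, 7), Mul(Rational(-468, 49), Pow(5, Rational(1, 2)))) ≈ 13.358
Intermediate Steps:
Function('K')(P, T) = Mul(Rational(1, 6), T)
C = 6 (C = Add(2, 4) = 6)
Function('u')(R) = Add(-2, Pow(R, Rational(1, 2))) (Function('u')(R) = Add(-2, Pow(Add(R, 0), Rational(1, 2))) = Add(-2, Pow(R, Rational(1, 2))))
Function('W')(Y) = Mul(Pow(Add(Rational(5, 6), Y), -1), Add(4, Pow(5, Rational(1, 2)))) (Function('W')(Y) = Mul(Add(Add(-2, Pow(5, Rational(1, 2))), 6), Pow(Add(Mul(Rational(1, 6), 5), Y), -1)) = Mul(Add(4, Pow(5, Rational(1, 2))), Pow(Add(Rational(5, 6), Y), -1)) = Mul(Pow(Add(Rational(5, 6), Y), -1), Add(4, Pow(5, Rational(1, 2)))))
Pow(Add(Function('W')(-2), Add(3, Mul(-1, -6))), 2) = Pow(Add(Mul(6, Pow(Add(5, Mul(6, -2)), -1), Add(4, Pow(5, Rational(1, 2)))), Add(3, Mul(-1, -6))), 2) = Pow(Add(Mul(6, Pow(Add(5, -12), -1), Add(4, Pow(5, Rational(1, 2)))), Add(3, 6)), 2) = Pow(Add(Mul(6, Pow(-7, -1), Add(4, Pow(5, Rational(1, 2)))), 9), 2) = Pow(Add(Mul(6, Rational(-1, 7), Add(4, Pow(5, Rational(1, 2)))), 9), 2) = Pow(Add(Add(Rational(-24, 7), Mul(Rational(-6, 7), Pow(5, Rational(1, 2)))), 9), 2) = Pow(Add(Rational(39, 7), Mul(Rational(-6, 7), Pow(5, Rational(1, 2)))), 2)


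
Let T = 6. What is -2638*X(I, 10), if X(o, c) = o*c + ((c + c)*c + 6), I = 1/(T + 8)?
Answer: -3817186/7 ≈ -5.4531e+5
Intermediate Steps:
I = 1/14 (I = 1/(6 + 8) = 1/14 ≈ 0.071429)
X(o, c) = 6 + 2*c² + c*o (X(o, c) = c*o + ((2*c)*c + 6) = c*o + (2*c² + 6) = c*o + (6 + 2*c²) = 6 + 2*c² + c*o)
-2638*X(I, 10) = -2638*(6 + 2*10² + 10*(1/14)) = -2638*(6 + 2*100 + 5/7) = -2638*(6 + 200 + 5/7) = -2638*1447/7 = -3817186/7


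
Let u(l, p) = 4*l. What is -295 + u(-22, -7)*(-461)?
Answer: 40273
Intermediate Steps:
-295 + u(-22, -7)*(-461) = -295 + (4*(-22))*(-461) = -295 - 88*(-461) = -295 + 40568 = 40273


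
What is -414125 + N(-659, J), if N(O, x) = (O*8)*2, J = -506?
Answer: -424669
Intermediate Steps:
N(O, x) = 16*O (N(O, x) = (8*O)*2 = 16*O)
-414125 + N(-659, J) = -414125 + 16*(-659) = -414125 - 10544 = -424669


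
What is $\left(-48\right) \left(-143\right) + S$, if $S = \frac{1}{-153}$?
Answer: $\frac{1050191}{153} \approx 6864.0$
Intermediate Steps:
$S = - \frac{1}{153} \approx -0.0065359$
$\left(-48\right) \left(-143\right) + S = \left(-48\right) \left(-143\right) - \frac{1}{153} = 6864 - \frac{1}{153} = \frac{1050191}{153}$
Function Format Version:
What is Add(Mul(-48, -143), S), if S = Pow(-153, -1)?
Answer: Rational(1050191, 153) ≈ 6864.0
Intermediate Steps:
S = Rational(-1, 153) ≈ -0.0065359
Add(Mul(-48, -143), S) = Add(Mul(-48, -143), Rational(-1, 153)) = Add(6864, Rational(-1, 153)) = Rational(1050191, 153)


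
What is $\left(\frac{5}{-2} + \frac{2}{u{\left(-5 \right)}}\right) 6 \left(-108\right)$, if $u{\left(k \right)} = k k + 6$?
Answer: $\frac{48924}{31} \approx 1578.2$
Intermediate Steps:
$u{\left(k \right)} = 6 + k^{2}$ ($u{\left(k \right)} = k^{2} + 6 = 6 + k^{2}$)
$\left(\frac{5}{-2} + \frac{2}{u{\left(-5 \right)}}\right) 6 \left(-108\right) = \left(\frac{5}{-2} + \frac{2}{6 + \left(-5\right)^{2}}\right) 6 \left(-108\right) = \left(5 \left(- \frac{1}{2}\right) + \frac{2}{6 + 25}\right) 6 \left(-108\right) = \left(- \frac{5}{2} + \frac{2}{31}\right) 6 \left(-108\right) = \left(- \frac{151}{62}\right) 6 \left(-108\right) = \left(- \frac{453}{31}\right) \left(-108\right) = \frac{48924}{31}$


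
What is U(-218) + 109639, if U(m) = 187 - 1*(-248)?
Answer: 110074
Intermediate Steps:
U(m) = 435 (U(m) = 187 + 248 = 435)
U(-218) + 109639 = 435 + 109639 = 110074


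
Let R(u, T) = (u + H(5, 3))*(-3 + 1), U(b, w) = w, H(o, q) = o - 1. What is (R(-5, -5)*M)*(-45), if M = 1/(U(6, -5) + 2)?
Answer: 30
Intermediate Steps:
H(o, q) = -1 + o
M = -⅓ (M = 1/(-5 + 2) = 1/(-3) = -⅓ ≈ -0.33333)
R(u, T) = -8 - 2*u (R(u, T) = (u + (-1 + 5))*(-3 + 1) = (u + 4)*(-2) = (4 + u)*(-2) = -8 - 2*u)
(R(-5, -5)*M)*(-45) = ((-8 - 2*(-5))*(-⅓))*(-45) = ((-8 + 10)*(-⅓))*(-45) = (2*(-⅓))*(-45) = -⅔*(-45) = 30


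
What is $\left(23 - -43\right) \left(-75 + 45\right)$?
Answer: $-1980$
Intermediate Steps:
$\left(23 - -43\right) \left(-75 + 45\right) = \left(23 + 43\right) \left(-30\right) = 66 \left(-30\right) = -1980$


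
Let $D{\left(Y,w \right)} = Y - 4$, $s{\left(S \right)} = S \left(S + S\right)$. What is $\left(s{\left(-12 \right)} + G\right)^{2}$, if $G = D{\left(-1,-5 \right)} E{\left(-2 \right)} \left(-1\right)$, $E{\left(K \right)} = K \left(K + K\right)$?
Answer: $107584$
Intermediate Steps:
$E{\left(K \right)} = 2 K^{2}$ ($E{\left(K \right)} = K 2 K = 2 K^{2}$)
$s{\left(S \right)} = 2 S^{2}$ ($s{\left(S \right)} = S 2 S = 2 S^{2}$)
$D{\left(Y,w \right)} = -4 + Y$
$G = 40$ ($G = \left(-4 - 1\right) 2 \left(-2\right)^{2} \left(-1\right) = - 5 \cdot 2 \cdot 4 \left(-1\right) = \left(-5\right) 8 \left(-1\right) = \left(-40\right) \left(-1\right) = 40$)
$\left(s{\left(-12 \right)} + G\right)^{2} = \left(2 \left(-12\right)^{2} + 40\right)^{2} = \left(2 \cdot 144 + 40\right)^{2} = \left(288 + 40\right)^{2} = 328^{2} = 107584$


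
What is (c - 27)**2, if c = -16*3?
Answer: 5625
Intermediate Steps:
c = -48
(c - 27)**2 = (-48 - 27)**2 = (-75)**2 = 5625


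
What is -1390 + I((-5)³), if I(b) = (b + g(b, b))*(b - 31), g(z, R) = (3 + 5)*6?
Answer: 10622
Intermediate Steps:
g(z, R) = 48 (g(z, R) = 8*6 = 48)
I(b) = (-31 + b)*(48 + b) (I(b) = (b + 48)*(b - 31) = (48 + b)*(-31 + b) = (-31 + b)*(48 + b))
-1390 + I((-5)³) = -1390 + (-1488 + ((-5)³)² + 17*(-5)³) = -1390 + (-1488 + (-125)² + 17*(-125)) = -1390 + (-1488 + 15625 - 2125) = -1390 + 12012 = 10622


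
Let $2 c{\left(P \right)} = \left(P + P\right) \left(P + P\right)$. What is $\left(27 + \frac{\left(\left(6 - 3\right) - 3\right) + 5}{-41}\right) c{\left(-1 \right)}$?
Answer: $\frac{2204}{41} \approx 53.756$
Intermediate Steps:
$c{\left(P \right)} = 2 P^{2}$ ($c{\left(P \right)} = \frac{\left(P + P\right) \left(P + P\right)}{2} = \frac{2 P 2 P}{2} = \frac{4 P^{2}}{2} = 2 P^{2}$)
$\left(27 + \frac{\left(\left(6 - 3\right) - 3\right) + 5}{-41}\right) c{\left(-1 \right)} = \left(27 + \frac{\left(\left(6 - 3\right) - 3\right) + 5}{-41}\right) 2 \left(-1\right)^{2} = \left(27 + \left(\left(\left(6 - 3\right) - 3\right) + 5\right) \left(- \frac{1}{41}\right)\right) 2 \cdot 1 = \left(27 + \left(\left(3 - 3\right) + 5\right) \left(- \frac{1}{41}\right)\right) 2 = \left(27 + \left(0 + 5\right) \left(- \frac{1}{41}\right)\right) 2 = \left(27 + 5 \left(- \frac{1}{41}\right)\right) 2 = \left(27 - \frac{5}{41}\right) 2 = \frac{1102}{41} \cdot 2 = \frac{2204}{41}$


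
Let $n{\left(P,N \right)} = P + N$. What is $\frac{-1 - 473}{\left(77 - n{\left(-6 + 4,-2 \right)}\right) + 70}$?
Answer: $- \frac{474}{151} \approx -3.1391$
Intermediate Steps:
$n{\left(P,N \right)} = N + P$
$\frac{-1 - 473}{\left(77 - n{\left(-6 + 4,-2 \right)}\right) + 70} = \frac{-1 - 473}{\left(77 - \left(-2 + \left(-6 + 4\right)\right)\right) + 70} = - \frac{474}{\left(77 - \left(-2 - 2\right)\right) + 70} = - \frac{474}{\left(77 - -4\right) + 70} = - \frac{474}{\left(77 + 4\right) + 70} = - \frac{474}{81 + 70} = - \frac{474}{151}$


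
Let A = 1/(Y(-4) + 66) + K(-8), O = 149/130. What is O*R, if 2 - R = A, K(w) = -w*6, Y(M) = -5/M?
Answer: -922161/17485 ≈ -52.740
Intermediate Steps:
K(w) = -6*w
O = 149/130 (O = 149*(1/130) = 149/130 ≈ 1.1462)
A = 12916/269 (A = 1/(-5/(-4) + 66) - 6*(-8) = 1/(-5*(-¼) + 66) + 48 = 1/(5/4 + 66) + 48 = 1/(269/4) + 48 = 4/269 + 48 = 12916/269 ≈ 48.015)
R = -12378/269 (R = 2 - 1*12916/269 = 2 - 12916/269 = -12378/269 ≈ -46.015)
O*R = (149/130)*(-12378/269) = -922161/17485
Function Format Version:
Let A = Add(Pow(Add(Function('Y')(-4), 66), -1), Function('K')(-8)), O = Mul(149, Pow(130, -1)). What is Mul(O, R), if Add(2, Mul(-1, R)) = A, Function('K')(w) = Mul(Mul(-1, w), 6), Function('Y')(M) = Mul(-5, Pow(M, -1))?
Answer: Rational(-922161, 17485) ≈ -52.740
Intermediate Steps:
Function('K')(w) = Mul(-6, w)
O = Rational(149, 130) (O = Mul(149, Rational(1, 130)) = Rational(149, 130) ≈ 1.1462)
A = Rational(12916, 269) (A = Add(Pow(Add(Mul(-5, Pow(-4, -1)), 66), -1), Mul(-6, -8)) = Add(Pow(Add(Mul(-5, Rational(-1, 4)), 66), -1), 48) = Add(Pow(Add(Rational(5, 4), 66), -1), 48) = Add(Pow(Rational(269, 4), -1), 48) = Add(Rational(4, 269), 48) = Rational(12916, 269) ≈ 48.015)
R = Rational(-12378, 269) (R = Add(2, Mul(-1, Rational(12916, 269))) = Add(2, Rational(-12916, 269)) = Rational(-12378, 269) ≈ -46.015)
Mul(O, R) = Mul(Rational(149, 130), Rational(-12378, 269)) = Rational(-922161, 17485)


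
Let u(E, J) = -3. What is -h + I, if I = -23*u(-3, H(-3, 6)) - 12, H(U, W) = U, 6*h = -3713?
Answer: 4055/6 ≈ 675.83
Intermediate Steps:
h = -3713/6 (h = (1/6)*(-3713) = -3713/6 ≈ -618.83)
I = 57 (I = -23*(-3) - 12 = 69 - 12 = 57)
-h + I = -1*(-3713/6) + 57 = 3713/6 + 57 = 4055/6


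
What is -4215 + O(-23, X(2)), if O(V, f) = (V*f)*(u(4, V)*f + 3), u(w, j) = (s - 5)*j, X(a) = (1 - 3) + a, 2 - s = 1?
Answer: -4215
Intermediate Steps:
s = 1 (s = 2 - 1*1 = 2 - 1 = 1)
X(a) = -2 + a
u(w, j) = -4*j (u(w, j) = (1 - 5)*j = -4*j)
O(V, f) = V*f*(3 - 4*V*f) (O(V, f) = (V*f)*((-4*V)*f + 3) = (V*f)*(-4*V*f + 3) = (V*f)*(3 - 4*V*f) = V*f*(3 - 4*V*f))
-4215 + O(-23, X(2)) = -4215 - 23*(-2 + 2)*(3 - 4*(-23)*(-2 + 2)) = -4215 - 23*0*(3 - 4*(-23)*0) = -4215 - 23*0*(3 + 0) = -4215 - 23*0*3 = -4215 + 0 = -4215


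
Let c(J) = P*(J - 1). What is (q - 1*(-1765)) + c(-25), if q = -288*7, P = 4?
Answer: -355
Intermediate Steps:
q = -2016
c(J) = -4 + 4*J (c(J) = 4*(J - 1) = 4*(-1 + J) = -4 + 4*J)
(q - 1*(-1765)) + c(-25) = (-2016 - 1*(-1765)) + (-4 + 4*(-25)) = (-2016 + 1765) + (-4 - 100) = -251 - 104 = -355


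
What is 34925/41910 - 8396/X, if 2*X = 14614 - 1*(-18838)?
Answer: 16627/50178 ≈ 0.33136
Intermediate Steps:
X = 16726 (X = (14614 - 1*(-18838))/2 = (14614 + 18838)/2 = (½)*33452 = 16726)
34925/41910 - 8396/X = 34925/41910 - 8396/16726 = 34925*(1/41910) - 8396*1/16726 = ⅚ - 4198/8363 = 16627/50178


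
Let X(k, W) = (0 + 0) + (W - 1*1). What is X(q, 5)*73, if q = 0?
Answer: 292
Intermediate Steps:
X(k, W) = -1 + W (X(k, W) = 0 + (W - 1) = 0 + (-1 + W) = -1 + W)
X(q, 5)*73 = (-1 + 5)*73 = 4*73 = 292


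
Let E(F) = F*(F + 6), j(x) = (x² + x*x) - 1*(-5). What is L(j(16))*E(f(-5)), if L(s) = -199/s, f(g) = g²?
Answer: -154225/517 ≈ -298.31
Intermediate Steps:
j(x) = 5 + 2*x² (j(x) = (x² + x²) + 5 = 2*x² + 5 = 5 + 2*x²)
E(F) = F*(6 + F)
L(j(16))*E(f(-5)) = (-199/(5 + 2*16²))*((-5)²*(6 + (-5)²)) = (-199/(5 + 2*256))*(25*(6 + 25)) = (-199/(5 + 512))*(25*31) = -199/517*775 = -154225/517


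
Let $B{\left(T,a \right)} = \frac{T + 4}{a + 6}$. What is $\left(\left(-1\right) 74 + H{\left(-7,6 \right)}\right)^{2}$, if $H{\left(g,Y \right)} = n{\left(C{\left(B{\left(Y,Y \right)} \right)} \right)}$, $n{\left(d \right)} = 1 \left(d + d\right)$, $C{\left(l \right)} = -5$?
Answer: $7056$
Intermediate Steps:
$B{\left(T,a \right)} = \frac{4 + T}{6 + a}$
$n{\left(d \right)} = 2 d$ ($n{\left(d \right)} = 1 \cdot 2 d = 2 d$)
$H{\left(g,Y \right)} = -10$ ($H{\left(g,Y \right)} = 2 \left(-5\right) = -10$)
$\left(\left(-1\right) 74 + H{\left(-7,6 \right)}\right)^{2} = \left(\left(-1\right) 74 - 10\right)^{2} = \left(-74 - 10\right)^{2} = \left(-84\right)^{2} = 7056$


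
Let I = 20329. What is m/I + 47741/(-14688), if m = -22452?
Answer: -1300301765/298592352 ≈ -4.3548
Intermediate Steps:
m/I + 47741/(-14688) = -22452/20329 + 47741/(-14688) = -22452*1/20329 + 47741*(-1/14688) = -22452/20329 - 47741/14688 = -1300301765/298592352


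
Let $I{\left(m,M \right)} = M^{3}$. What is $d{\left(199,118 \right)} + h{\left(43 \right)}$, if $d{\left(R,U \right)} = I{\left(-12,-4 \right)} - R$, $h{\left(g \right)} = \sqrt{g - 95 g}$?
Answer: $-263 + i \sqrt{4042} \approx -263.0 + 63.577 i$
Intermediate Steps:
$h{\left(g \right)} = \sqrt{94} \sqrt{- g}$ ($h{\left(g \right)} = \sqrt{- 94 g} = \sqrt{94} \sqrt{- g}$)
$d{\left(R,U \right)} = -64 - R$ ($d{\left(R,U \right)} = \left(-4\right)^{3} - R = -64 - R$)
$d{\left(199,118 \right)} + h{\left(43 \right)} = \left(-64 - 199\right) + \sqrt{94} \sqrt{\left(-1\right) 43} = \left(-64 - 199\right) + \sqrt{94} \sqrt{-43} = -263 + \sqrt{94} i \sqrt{43} = -263 + i \sqrt{4042}$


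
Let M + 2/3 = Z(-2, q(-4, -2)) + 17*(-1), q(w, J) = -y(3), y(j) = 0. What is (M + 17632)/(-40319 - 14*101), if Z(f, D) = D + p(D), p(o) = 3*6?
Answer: -52897/125199 ≈ -0.42250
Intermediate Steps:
p(o) = 18
q(w, J) = 0 (q(w, J) = -1*0 = 0)
Z(f, D) = 18 + D (Z(f, D) = D + 18 = 18 + D)
M = 1/3 (M = -2/3 + ((18 + 0) + 17*(-1)) = -2/3 + (18 - 17) = -2/3 + 1 = 1/3 ≈ 0.33333)
(M + 17632)/(-40319 - 14*101) = (1/3 + 17632)/(-40319 - 14*101) = 52897/(3*(-40319 - 1414)) = (52897/3)/(-41733) = (52897/3)*(-1/41733) = -52897/125199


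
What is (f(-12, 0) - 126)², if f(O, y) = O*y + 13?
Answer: 12769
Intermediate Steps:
f(O, y) = 13 + O*y
(f(-12, 0) - 126)² = ((13 - 12*0) - 126)² = ((13 + 0) - 126)² = (13 - 126)² = (-113)² = 12769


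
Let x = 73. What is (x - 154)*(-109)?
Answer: 8829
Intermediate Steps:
(x - 154)*(-109) = (73 - 154)*(-109) = -81*(-109) = 8829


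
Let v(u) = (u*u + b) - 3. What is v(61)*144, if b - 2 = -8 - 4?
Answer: 533952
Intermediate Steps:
b = -10 (b = 2 + (-8 - 4) = 2 - 12 = -10)
v(u) = -13 + u² (v(u) = (u*u - 10) - 3 = (u² - 10) - 3 = (-10 + u²) - 3 = -13 + u²)
v(61)*144 = (-13 + 61²)*144 = (-13 + 3721)*144 = 3708*144 = 533952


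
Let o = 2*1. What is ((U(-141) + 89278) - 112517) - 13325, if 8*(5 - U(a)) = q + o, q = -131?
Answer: -292343/8 ≈ -36543.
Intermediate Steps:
o = 2
U(a) = 169/8 (U(a) = 5 - (-131 + 2)/8 = 5 - 1/8*(-129) = 5 + 129/8 = 169/8)
((U(-141) + 89278) - 112517) - 13325 = ((169/8 + 89278) - 112517) - 13325 = (714393/8 - 112517) - 13325 = -185743/8 - 13325 = -292343/8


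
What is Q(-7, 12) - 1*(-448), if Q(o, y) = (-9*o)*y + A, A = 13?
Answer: 1217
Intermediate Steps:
Q(o, y) = 13 - 9*o*y (Q(o, y) = (-9*o)*y + 13 = -9*o*y + 13 = 13 - 9*o*y)
Q(-7, 12) - 1*(-448) = (13 - 9*(-7)*12) - 1*(-448) = (13 + 756) + 448 = 769 + 448 = 1217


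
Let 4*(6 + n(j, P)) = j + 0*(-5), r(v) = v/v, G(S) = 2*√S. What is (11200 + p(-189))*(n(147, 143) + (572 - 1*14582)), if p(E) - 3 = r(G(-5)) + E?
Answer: -615925755/4 ≈ -1.5398e+8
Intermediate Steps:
r(v) = 1
n(j, P) = -6 + j/4 (n(j, P) = -6 + (j + 0*(-5))/4 = -6 + (j + 0)/4 = -6 + j/4)
p(E) = 4 + E (p(E) = 3 + (1 + E) = 4 + E)
(11200 + p(-189))*(n(147, 143) + (572 - 1*14582)) = (11200 + (4 - 189))*((-6 + (¼)*147) + (572 - 1*14582)) = (11200 - 185)*((-6 + 147/4) + (572 - 14582)) = 11015*(123/4 - 14010) = 11015*(-55917/4) = -615925755/4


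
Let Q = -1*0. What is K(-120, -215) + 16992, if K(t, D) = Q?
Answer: 16992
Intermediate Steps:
Q = 0
K(t, D) = 0
K(-120, -215) + 16992 = 0 + 16992 = 16992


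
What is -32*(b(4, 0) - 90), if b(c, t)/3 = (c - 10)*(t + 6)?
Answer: 6336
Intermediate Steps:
b(c, t) = 3*(-10 + c)*(6 + t) (b(c, t) = 3*((c - 10)*(t + 6)) = 3*((-10 + c)*(6 + t)) = 3*(-10 + c)*(6 + t))
-32*(b(4, 0) - 90) = -32*((-180 - 30*0 + 18*4 + 3*4*0) - 90) = -32*((-180 + 0 + 72 + 0) - 90) = -32*(-108 - 90) = -32*(-198) = 6336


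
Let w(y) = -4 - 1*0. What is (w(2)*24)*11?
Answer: -1056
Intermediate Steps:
w(y) = -4 (w(y) = -4 + 0 = -4)
(w(2)*24)*11 = -4*24*11 = -96*11 = -1056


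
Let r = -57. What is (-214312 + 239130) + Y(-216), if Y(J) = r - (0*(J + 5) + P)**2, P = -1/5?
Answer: 619024/25 ≈ 24761.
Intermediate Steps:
P = -1/5 (P = -1*1/5 = -1/5 ≈ -0.20000)
Y(J) = -1426/25 (Y(J) = -57 - (0*(J + 5) - 1/5)**2 = -57 - (0*(5 + J) - 1/5)**2 = -57 - (0 - 1/5)**2 = -57 - (-1/5)**2 = -57 - 1*1/25 = -57 - 1/25 = -1426/25)
(-214312 + 239130) + Y(-216) = (-214312 + 239130) - 1426/25 = 24818 - 1426/25 = 619024/25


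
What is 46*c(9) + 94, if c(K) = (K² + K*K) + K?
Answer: 7960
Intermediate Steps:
c(K) = K + 2*K² (c(K) = (K² + K²) + K = 2*K² + K = K + 2*K²)
46*c(9) + 94 = 46*(9*(1 + 2*9)) + 94 = 46*(9*(1 + 18)) + 94 = 46*(9*19) + 94 = 46*171 + 94 = 7866 + 94 = 7960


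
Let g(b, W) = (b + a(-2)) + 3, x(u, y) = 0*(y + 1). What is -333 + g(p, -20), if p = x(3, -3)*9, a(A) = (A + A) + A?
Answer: -336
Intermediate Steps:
x(u, y) = 0 (x(u, y) = 0*(1 + y) = 0)
a(A) = 3*A (a(A) = 2*A + A = 3*A)
p = 0 (p = 0*9 = 0)
g(b, W) = -3 + b (g(b, W) = (b + 3*(-2)) + 3 = (b - 6) + 3 = (-6 + b) + 3 = -3 + b)
-333 + g(p, -20) = -333 + (-3 + 0) = -333 - 3 = -336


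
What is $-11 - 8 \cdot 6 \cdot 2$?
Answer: $-107$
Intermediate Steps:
$-11 - 8 \cdot 6 \cdot 2 = -11 - 96 = -107$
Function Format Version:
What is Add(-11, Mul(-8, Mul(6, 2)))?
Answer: -107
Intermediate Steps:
Add(-11, Mul(-8, Mul(6, 2))) = Add(-11, Mul(-8, 12)) = Add(-11, -96) = -107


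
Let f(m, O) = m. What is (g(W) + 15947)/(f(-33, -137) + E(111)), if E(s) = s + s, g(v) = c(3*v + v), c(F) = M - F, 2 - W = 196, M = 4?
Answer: 16727/189 ≈ 88.503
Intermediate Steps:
W = -194 (W = 2 - 1*196 = 2 - 196 = -194)
c(F) = 4 - F
g(v) = 4 - 4*v (g(v) = 4 - (3*v + v) = 4 - 4*v)
E(s) = 2*s
(g(W) + 15947)/(f(-33, -137) + E(111)) = ((4 - 4*(-194)) + 15947)/(-33 + 2*111) = ((4 + 776) + 15947)/(-33 + 222) = (780 + 15947)/189 = 16727*(1/189) = 16727/189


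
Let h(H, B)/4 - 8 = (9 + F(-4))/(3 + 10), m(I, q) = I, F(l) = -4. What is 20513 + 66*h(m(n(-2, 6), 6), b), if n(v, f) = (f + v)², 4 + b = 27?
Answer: 295445/13 ≈ 22727.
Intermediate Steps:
b = 23 (b = -4 + 27 = 23)
h(H, B) = 436/13 (h(H, B) = 32 + 4*((9 - 4)/(3 + 10)) = 32 + 4*(5/13) = 32 + 20/13 = 436/13)
20513 + 66*h(m(n(-2, 6), 6), b) = 20513 + 66*(436/13) = 20513 + 28776/13 = 295445/13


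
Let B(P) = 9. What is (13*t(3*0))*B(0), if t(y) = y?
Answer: 0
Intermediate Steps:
(13*t(3*0))*B(0) = (13*(3*0))*9 = (13*0)*9 = 0*9 = 0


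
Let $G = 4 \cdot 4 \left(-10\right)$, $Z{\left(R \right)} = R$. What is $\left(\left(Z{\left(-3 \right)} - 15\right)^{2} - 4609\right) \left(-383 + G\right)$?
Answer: $2326755$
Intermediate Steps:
$G = -160$ ($G = 16 \left(-10\right) = -160$)
$\left(\left(Z{\left(-3 \right)} - 15\right)^{2} - 4609\right) \left(-383 + G\right) = \left(\left(-3 - 15\right)^{2} - 4609\right) \left(-383 - 160\right) = \left(\left(-18\right)^{2} - 4609\right) \left(-543\right) = \left(324 - 4609\right) \left(-543\right) = \left(-4285\right) \left(-543\right) = 2326755$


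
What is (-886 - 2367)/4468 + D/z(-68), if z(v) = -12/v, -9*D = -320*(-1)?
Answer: -24393751/120636 ≈ -202.21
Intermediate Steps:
D = -320/9 (D = -(-320)*(-1)/9 = -1/9*320 = -320/9 ≈ -35.556)
(-886 - 2367)/4468 + D/z(-68) = (-886 - 2367)/4468 - 320/(9*((-12/(-68)))) = -3253*1/4468 - 320/(9*((-12*(-1/68)))) = -3253/4468 - 320/(9*3/17) = -3253/4468 - 320/9*17/3 = -3253/4468 - 5440/27 = -24393751/120636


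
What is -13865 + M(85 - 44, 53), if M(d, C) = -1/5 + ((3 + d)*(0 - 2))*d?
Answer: -87366/5 ≈ -17473.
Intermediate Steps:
M(d, C) = -⅕ + d*(-6 - 2*d) (M(d, C) = -1*⅕ + ((3 + d)*(-2))*d = -⅕ + (-6 - 2*d)*d = -⅕ + d*(-6 - 2*d))
-13865 + M(85 - 44, 53) = -13865 + (-⅕ - 6*(85 - 44) - 2*(85 - 44)²) = -13865 + (-⅕ - 6*41 - 2*41²) = -13865 + (-⅕ - 246 - 2*1681) = -13865 + (-⅕ - 246 - 3362) = -13865 - 18041/5 = -87366/5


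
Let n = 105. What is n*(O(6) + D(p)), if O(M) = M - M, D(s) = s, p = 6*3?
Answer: 1890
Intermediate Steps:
p = 18
O(M) = 0
n*(O(6) + D(p)) = 105*(0 + 18) = 105*18 = 1890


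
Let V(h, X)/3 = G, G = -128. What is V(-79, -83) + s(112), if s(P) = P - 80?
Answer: -352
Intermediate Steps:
s(P) = -80 + P
V(h, X) = -384 (V(h, X) = 3*(-128) = -384)
V(-79, -83) + s(112) = -384 + (-80 + 112) = -384 + 32 = -352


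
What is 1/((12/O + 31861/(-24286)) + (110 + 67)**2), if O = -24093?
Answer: 195040866/6110179318079 ≈ 3.1921e-5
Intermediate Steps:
1/((12/O + 31861/(-24286)) + (110 + 67)**2) = 1/((12/(-24093) + 31861/(-24286)) + (110 + 67)**2) = 1/((12*(-1/24093) + 31861*(-1/24286)) + 177**2) = 1/((-4/8031 - 31861/24286) + 31329) = 1/(-255972835/195040866 + 31329) = 1/(6110179318079/195040866) = 195040866/6110179318079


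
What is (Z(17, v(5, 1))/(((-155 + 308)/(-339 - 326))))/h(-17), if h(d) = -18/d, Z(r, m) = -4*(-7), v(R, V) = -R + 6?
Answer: -9310/81 ≈ -114.94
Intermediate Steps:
v(R, V) = 6 - R
Z(r, m) = 28
(Z(17, v(5, 1))/(((-155 + 308)/(-339 - 326))))/h(-17) = (28/(((-155 + 308)/(-339 - 326))))/((-18/(-17))) = (28/((153/(-665))))/((-18*(-1/17))) = (28/((153*(-1/665))))/(18/17) = (28/(-153/665))*(17/18) = (28*(-665/153))*(17/18) = -18620/153*17/18 = -9310/81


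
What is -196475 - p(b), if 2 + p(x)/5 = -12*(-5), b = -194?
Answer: -196765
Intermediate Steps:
p(x) = 290 (p(x) = -10 + 5*(-12*(-5)) = -10 + 5*60 = -10 + 300 = 290)
-196475 - p(b) = -196475 - 1*290 = -196475 - 290 = -196765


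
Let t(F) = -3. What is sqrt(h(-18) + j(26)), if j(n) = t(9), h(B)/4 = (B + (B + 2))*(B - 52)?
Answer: sqrt(9517) ≈ 97.555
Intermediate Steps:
h(B) = 4*(-52 + B)*(2 + 2*B) (h(B) = 4*((B + (B + 2))*(B - 52)) = 4*((B + (2 + B))*(-52 + B)) = 4*((2 + 2*B)*(-52 + B)) = 4*((-52 + B)*(2 + 2*B)) = 4*(-52 + B)*(2 + 2*B))
j(n) = -3
sqrt(h(-18) + j(26)) = sqrt((-416 - 408*(-18) + 8*(-18)**2) - 3) = sqrt((-416 + 7344 + 8*324) - 3) = sqrt((-416 + 7344 + 2592) - 3) = sqrt(9520 - 3) = sqrt(9517)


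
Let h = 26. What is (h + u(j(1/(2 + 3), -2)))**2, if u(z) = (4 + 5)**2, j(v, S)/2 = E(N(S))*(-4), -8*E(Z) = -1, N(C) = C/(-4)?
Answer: 11449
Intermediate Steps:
N(C) = -C/4 (N(C) = C*(-1/4) = -C/4)
E(Z) = 1/8 (E(Z) = -1/8*(-1) = 1/8)
j(v, S) = -1 (j(v, S) = 2*((1/8)*(-4)) = 2*(-1/2) = -1)
u(z) = 81 (u(z) = 9**2 = 81)
(h + u(j(1/(2 + 3), -2)))**2 = (26 + 81)**2 = 107**2 = 11449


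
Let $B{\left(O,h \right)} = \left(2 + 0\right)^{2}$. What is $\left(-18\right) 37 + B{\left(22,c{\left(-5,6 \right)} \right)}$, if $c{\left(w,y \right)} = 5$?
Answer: $-662$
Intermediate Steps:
$B{\left(O,h \right)} = 4$ ($B{\left(O,h \right)} = 2^{2} = 4$)
$\left(-18\right) 37 + B{\left(22,c{\left(-5,6 \right)} \right)} = \left(-18\right) 37 + 4 = -666 + 4 = -662$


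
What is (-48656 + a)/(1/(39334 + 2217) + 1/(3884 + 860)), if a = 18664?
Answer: -5911961376448/46295 ≈ -1.2770e+8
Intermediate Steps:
(-48656 + a)/(1/(39334 + 2217) + 1/(3884 + 860)) = (-48656 + 18664)/(1/(39334 + 2217) + 1/(3884 + 860)) = -29992/(1/41551 + 1/4744) = -29992/46295/197117944 = -29992*197117944/46295 = -5911961376448/46295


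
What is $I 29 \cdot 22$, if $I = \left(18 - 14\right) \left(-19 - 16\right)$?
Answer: $-89320$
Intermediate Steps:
$I = -140$ ($I = 4 \left(-35\right) = -140$)
$I 29 \cdot 22 = \left(-140\right) 29 \cdot 22 = \left(-4060\right) 22 = -89320$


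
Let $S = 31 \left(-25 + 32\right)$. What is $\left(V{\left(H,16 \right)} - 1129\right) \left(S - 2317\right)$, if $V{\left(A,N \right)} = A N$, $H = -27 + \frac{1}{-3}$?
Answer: $3289300$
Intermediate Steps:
$H = - \frac{82}{3}$ ($H = -27 - \frac{1}{3} = - \frac{82}{3} \approx -27.333$)
$S = 217$ ($S = 31 \cdot 7 = 217$)
$\left(V{\left(H,16 \right)} - 1129\right) \left(S - 2317\right) = \left(\left(- \frac{82}{3}\right) 16 - 1129\right) \left(217 - 2317\right) = \left(- \frac{1312}{3} - 1129\right) \left(-2100\right) = \left(- \frac{4699}{3}\right) \left(-2100\right) = 3289300$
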